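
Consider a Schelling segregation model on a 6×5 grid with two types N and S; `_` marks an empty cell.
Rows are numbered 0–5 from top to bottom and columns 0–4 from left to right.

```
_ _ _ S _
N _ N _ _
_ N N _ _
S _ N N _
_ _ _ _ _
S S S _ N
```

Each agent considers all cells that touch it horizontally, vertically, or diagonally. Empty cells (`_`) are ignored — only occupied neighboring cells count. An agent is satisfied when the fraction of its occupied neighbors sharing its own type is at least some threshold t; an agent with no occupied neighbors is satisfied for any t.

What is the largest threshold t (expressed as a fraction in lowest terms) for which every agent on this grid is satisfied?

Row 0: (0,3)S 0/1
Row 1: (1,0)N 1/1 · (1,2)N 2/3
Row 2: (2,1)N 4/5 · (2,2)N 4/4
Row 3: (3,0)S 0/1 · (3,2)N 3/3 · (3,3)N 2/2
Row 5: (5,0)S 1/1 · (5,1)S 2/2 · (5,2)S 1/1 · (5,4)N — no occupied neighbors
The smallest same-type fraction is 0/1 at (0,3), which reduces to 0/1. Any threshold above that leaves this agent unsatisfied.

0/1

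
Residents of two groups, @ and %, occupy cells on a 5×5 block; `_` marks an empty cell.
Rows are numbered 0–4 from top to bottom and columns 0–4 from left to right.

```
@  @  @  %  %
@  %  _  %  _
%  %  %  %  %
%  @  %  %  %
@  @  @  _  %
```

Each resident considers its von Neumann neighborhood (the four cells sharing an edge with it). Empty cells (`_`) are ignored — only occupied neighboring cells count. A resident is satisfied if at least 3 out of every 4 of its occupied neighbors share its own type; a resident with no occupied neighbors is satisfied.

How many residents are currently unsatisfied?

(0,0)@ 2/2 ✓
(0,1)@ 2/3 ✗
(0,2)@ 1/2 ✗
(0,3)% 2/3 ✗
(0,4)% 1/1 ✓
(1,0)@ 1/3 ✗
(1,1)% 1/3 ✗
(1,3)% 2/2 ✓
(2,0)% 2/3 ✗
(2,1)% 3/4 ✓
(2,2)% 3/3 ✓
(2,3)% 4/4 ✓
(2,4)% 2/2 ✓
(3,0)% 1/3 ✗
(3,1)@ 1/4 ✗
(3,2)% 2/4 ✗
(3,3)% 3/3 ✓
(3,4)% 3/3 ✓
(4,0)@ 1/2 ✗
(4,1)@ 3/3 ✓
(4,2)@ 1/2 ✗
(4,4)% 1/1 ✓
Unsatisfied: (0,1), (0,2), (0,3), (1,0), (1,1), (2,0), (3,0), (3,1), (3,2), (4,0), (4,2) — 11 in total.

11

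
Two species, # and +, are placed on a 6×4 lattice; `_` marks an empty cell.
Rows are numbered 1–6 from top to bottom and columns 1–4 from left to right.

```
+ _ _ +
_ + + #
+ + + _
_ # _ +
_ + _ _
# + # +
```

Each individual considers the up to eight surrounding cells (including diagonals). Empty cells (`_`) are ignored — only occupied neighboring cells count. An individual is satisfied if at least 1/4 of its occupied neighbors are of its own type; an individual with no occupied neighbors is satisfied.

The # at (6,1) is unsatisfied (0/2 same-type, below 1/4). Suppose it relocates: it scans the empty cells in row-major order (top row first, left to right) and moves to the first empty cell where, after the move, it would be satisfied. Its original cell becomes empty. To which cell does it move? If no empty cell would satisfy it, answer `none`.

Vacating (6,1). Empty cells in order:
  (1,2): 0/3 same-type → still unsatisfied.
  (1,3): 1/4 same-type → satisfied — stop here.

(1,3)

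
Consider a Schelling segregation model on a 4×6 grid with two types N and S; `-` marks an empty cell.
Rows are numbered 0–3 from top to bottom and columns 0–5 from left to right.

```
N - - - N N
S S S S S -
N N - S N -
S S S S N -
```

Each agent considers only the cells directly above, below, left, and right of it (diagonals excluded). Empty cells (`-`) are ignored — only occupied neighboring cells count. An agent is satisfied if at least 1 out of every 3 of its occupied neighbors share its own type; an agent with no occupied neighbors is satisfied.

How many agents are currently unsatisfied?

1

Row 0: (0,0)N 0/1 unhappy · (0,4)N 1/2 ok · (0,5)N 1/1 ok
Row 1: (1,0)S 1/3 ok · (1,1)S 2/3 ok · (1,2)S 2/2 ok · (1,3)S 3/3 ok · (1,4)S 1/3 ok
Row 2: (2,0)N 1/3 ok · (2,1)N 1/3 ok · (2,3)S 2/3 ok · (2,4)N 1/3 ok
Row 3: (3,0)S 1/2 ok · (3,1)S 2/3 ok · (3,2)S 2/2 ok · (3,3)S 2/3 ok · (3,4)N 1/2 ok
Unsatisfied: (0,0) — 1 in total.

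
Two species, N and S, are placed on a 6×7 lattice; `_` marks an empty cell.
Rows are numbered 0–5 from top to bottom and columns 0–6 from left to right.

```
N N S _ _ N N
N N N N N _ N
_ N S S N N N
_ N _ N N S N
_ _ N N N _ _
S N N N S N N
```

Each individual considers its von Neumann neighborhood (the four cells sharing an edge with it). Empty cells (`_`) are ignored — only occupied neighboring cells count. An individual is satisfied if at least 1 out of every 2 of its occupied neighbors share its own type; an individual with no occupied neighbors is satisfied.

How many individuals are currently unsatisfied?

Row 0: (0,0)N 2/2 satisfied · (0,1)N 2/3 satisfied · (0,2)S 0/2 not · (0,5)N 1/1 satisfied · (0,6)N 2/2 satisfied
Row 1: (1,0)N 2/2 satisfied · (1,1)N 4/4 satisfied · (1,2)N 2/4 satisfied · (1,3)N 2/3 satisfied · (1,4)N 2/2 satisfied · (1,6)N 2/2 satisfied
Row 2: (2,1)N 2/3 satisfied · (2,2)S 1/3 not · (2,3)S 1/4 not · (2,4)N 3/4 satisfied · (2,5)N 2/3 satisfied · (2,6)N 3/3 satisfied
Row 3: (3,1)N 1/1 satisfied · (3,3)N 2/3 satisfied · (3,4)N 3/4 satisfied · (3,5)S 0/3 not · (3,6)N 1/2 satisfied
Row 4: (4,2)N 2/2 satisfied · (4,3)N 4/4 satisfied · (4,4)N 2/3 satisfied
Row 5: (5,0)S 0/1 not · (5,1)N 1/2 satisfied · (5,2)N 3/3 satisfied · (5,3)N 2/3 satisfied · (5,4)S 0/3 not · (5,5)N 1/2 satisfied · (5,6)N 1/1 satisfied
Unsatisfied: (0,2), (2,2), (2,3), (3,5), (5,0), (5,4) — 6 in total.

6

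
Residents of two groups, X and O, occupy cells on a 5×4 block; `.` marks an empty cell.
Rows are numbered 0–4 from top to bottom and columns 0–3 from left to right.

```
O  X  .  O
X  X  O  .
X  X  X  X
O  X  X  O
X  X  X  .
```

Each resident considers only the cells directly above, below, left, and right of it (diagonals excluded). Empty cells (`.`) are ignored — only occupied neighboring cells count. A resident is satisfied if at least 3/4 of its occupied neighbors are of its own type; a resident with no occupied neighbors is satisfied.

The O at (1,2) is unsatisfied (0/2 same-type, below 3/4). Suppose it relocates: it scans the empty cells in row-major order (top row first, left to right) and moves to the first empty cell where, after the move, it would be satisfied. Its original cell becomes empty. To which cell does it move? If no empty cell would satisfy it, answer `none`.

none

Vacating (1,2). Empty cells in order:
  (0,2): 1/2 same-type → still unsatisfied.
  (1,3): 1/2 same-type → still unsatisfied.
  (4,3): 1/2 same-type → still unsatisfied.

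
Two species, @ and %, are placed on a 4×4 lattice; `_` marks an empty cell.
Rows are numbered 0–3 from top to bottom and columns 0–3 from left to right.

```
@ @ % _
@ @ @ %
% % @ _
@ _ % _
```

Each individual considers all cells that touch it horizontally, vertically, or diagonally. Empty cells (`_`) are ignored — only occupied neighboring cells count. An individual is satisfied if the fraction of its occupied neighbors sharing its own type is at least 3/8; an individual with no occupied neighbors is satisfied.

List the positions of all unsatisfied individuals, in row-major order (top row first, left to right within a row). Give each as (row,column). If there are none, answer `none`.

(0,0)@ 3/3 ✓
(0,1)@ 4/5 ✓
(0,2)% 1/4 ✗
(1,0)@ 3/5 ✓
(1,1)@ 5/8 ✓
(1,2)@ 3/6 ✓
(1,3)% 1/3 ✗
(2,0)% 1/4 ✗
(2,1)% 2/7 ✗
(2,2)@ 2/5 ✓
(3,0)@ 0/2 ✗
(3,2)% 1/2 ✓

(0,2), (1,3), (2,0), (2,1), (3,0)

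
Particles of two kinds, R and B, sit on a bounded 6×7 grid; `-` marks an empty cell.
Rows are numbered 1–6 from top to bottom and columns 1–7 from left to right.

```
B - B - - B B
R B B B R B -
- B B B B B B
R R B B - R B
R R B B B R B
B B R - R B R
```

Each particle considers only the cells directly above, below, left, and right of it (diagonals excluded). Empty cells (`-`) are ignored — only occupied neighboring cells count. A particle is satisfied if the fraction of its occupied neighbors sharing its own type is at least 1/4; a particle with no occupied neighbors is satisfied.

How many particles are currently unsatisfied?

7

(1,1)B 0/1 unhappy
(1,3)B 1/1 ok
(1,6)B 2/2 ok
(1,7)B 1/1 ok
(2,1)R 0/2 unhappy
(2,2)B 2/3 ok
(2,3)B 4/4 ok
(2,4)B 2/3 ok
(2,5)R 0/3 unhappy
(2,6)B 2/3 ok
(3,2)B 2/3 ok
(3,3)B 4/4 ok
(3,4)B 4/4 ok
(3,5)B 2/3 ok
(3,6)B 3/4 ok
(3,7)B 2/2 ok
(4,1)R 2/2 ok
(4,2)R 2/4 ok
(4,3)B 3/4 ok
(4,4)B 3/3 ok
(4,6)R 1/3 ok
(4,7)B 2/3 ok
(5,1)R 2/3 ok
(5,2)R 2/4 ok
(5,3)B 2/4 ok
(5,4)B 3/3 ok
(5,5)B 1/3 ok
(5,6)R 1/4 ok
(5,7)B 1/3 ok
(6,1)B 1/2 ok
(6,2)B 1/3 ok
(6,3)R 0/2 unhappy
(6,5)R 0/2 unhappy
(6,6)B 0/3 unhappy
(6,7)R 0/2 unhappy
Unsatisfied: (1,1), (2,1), (2,5), (6,3), (6,5), (6,6), (6,7) — 7 in total.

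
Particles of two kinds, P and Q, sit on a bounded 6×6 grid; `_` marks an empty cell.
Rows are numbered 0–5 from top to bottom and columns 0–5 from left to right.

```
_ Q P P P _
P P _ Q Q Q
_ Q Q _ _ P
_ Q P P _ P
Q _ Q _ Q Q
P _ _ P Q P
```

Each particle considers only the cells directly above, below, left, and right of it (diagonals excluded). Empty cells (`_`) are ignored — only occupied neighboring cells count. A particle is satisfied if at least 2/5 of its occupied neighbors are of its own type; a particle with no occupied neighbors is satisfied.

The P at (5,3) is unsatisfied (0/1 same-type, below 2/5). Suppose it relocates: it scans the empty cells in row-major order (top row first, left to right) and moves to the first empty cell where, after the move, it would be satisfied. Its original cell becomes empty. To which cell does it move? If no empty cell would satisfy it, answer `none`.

(0,0)

Vacating (5,3). Empty cells in order:
  (0,0): 1/2 same-type → satisfied — stop here.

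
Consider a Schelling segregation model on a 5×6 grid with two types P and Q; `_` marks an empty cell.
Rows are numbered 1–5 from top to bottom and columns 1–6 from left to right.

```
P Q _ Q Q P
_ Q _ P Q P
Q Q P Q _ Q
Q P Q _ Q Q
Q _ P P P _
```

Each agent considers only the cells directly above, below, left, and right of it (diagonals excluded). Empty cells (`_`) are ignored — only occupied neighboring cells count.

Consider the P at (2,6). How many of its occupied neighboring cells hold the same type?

1

Occupied neighbors of (2,6): (1,6)=P, (3,6)=Q, (2,5)=Q.
Same type (P): 1 of 3.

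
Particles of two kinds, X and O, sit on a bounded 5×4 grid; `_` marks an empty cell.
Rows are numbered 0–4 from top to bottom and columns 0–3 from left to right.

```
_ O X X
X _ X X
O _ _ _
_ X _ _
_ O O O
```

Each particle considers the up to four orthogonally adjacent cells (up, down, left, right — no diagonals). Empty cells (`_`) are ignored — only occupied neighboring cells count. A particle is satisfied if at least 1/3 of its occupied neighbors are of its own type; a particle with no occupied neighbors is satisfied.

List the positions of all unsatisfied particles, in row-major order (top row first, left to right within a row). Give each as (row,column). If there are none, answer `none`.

(0,1), (1,0), (2,0), (3,1)

(0,1)O 0/1 unhappy
(0,2)X 2/3 ok
(0,3)X 2/2 ok
(1,0)X 0/1 unhappy
(1,2)X 2/2 ok
(1,3)X 2/2 ok
(2,0)O 0/1 unhappy
(3,1)X 0/1 unhappy
(4,1)O 1/2 ok
(4,2)O 2/2 ok
(4,3)O 1/1 ok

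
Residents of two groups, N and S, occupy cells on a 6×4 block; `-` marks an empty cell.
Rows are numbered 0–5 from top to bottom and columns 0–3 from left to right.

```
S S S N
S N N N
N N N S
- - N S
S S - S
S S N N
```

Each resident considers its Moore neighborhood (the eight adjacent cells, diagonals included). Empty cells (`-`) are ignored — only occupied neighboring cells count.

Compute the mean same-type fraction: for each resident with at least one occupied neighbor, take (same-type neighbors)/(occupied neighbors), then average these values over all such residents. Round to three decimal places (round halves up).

0.565

(0,0)S 2/3
(0,1)S 3/5
(0,2)S 1/5
(0,3)N 2/3
(1,0)S 2/5
(1,1)N 4/8
(1,2)N 5/8
(1,3)N 3/5
(2,0)N 2/3
(2,1)N 5/6
(2,2)N 5/7
(2,3)S 1/5
(3,2)N 2/6
(3,3)S 2/4
(4,0)S 3/3
(4,1)S 3/5
(4,3)S 1/4
(5,0)S 3/3
(5,1)S 3/4
(5,2)N 1/4
(5,3)N 1/2
Sum over 21 residents: 2/3 + 3/5 + 1/5 + 2/3 + 2/5 + 4/8 + 5/8 + 3/5 + 2/3 + 5/6 + 5/7 + 1/5 + 2/6 + 2/4 + 3/3 + 3/5 + 1/4 + 3/3 + 3/4 + 1/4 + 1/2 = 9959/840; mean = 9959/840 ÷ 21 = 9959/17640 = 0.564569… → 0.565.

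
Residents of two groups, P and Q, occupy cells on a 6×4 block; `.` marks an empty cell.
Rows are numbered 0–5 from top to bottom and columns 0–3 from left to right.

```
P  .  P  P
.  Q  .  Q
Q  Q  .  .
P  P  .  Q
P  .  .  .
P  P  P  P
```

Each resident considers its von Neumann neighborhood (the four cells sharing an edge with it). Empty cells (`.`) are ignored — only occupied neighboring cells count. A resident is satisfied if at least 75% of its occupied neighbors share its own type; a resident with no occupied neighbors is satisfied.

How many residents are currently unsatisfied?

6

(0,0)P 0/0 ok
(0,2)P 1/1 ok
(0,3)P 1/2 unhappy
(1,1)Q 1/1 ok
(1,3)Q 0/1 unhappy
(2,0)Q 1/2 unhappy
(2,1)Q 2/3 unhappy
(3,0)P 2/3 unhappy
(3,1)P 1/2 unhappy
(3,3)Q 0/0 ok
(4,0)P 2/2 ok
(5,0)P 2/2 ok
(5,1)P 2/2 ok
(5,2)P 2/2 ok
(5,3)P 1/1 ok
Unsatisfied: (0,3), (1,3), (2,0), (2,1), (3,0), (3,1) — 6 in total.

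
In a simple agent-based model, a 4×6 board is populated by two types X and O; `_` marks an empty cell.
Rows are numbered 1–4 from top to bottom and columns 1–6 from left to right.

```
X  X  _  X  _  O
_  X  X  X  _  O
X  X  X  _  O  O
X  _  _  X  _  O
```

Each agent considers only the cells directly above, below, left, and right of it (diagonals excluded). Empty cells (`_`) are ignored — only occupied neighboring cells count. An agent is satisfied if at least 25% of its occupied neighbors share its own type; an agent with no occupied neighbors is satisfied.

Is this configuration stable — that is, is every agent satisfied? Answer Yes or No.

Yes

Row 1: (1,1)X 1/1 ✓ · (1,2)X 2/2 ✓ · (1,4)X 1/1 ✓ · (1,6)O 1/1 ✓
Row 2: (2,2)X 3/3 ✓ · (2,3)X 3/3 ✓ · (2,4)X 2/2 ✓ · (2,6)O 2/2 ✓
Row 3: (3,1)X 2/2 ✓ · (3,2)X 3/3 ✓ · (3,3)X 2/2 ✓ · (3,5)O 1/1 ✓ · (3,6)O 3/3 ✓
Row 4: (4,1)X 1/1 ✓ · (4,4)X 0/0 ✓ · (4,6)O 1/1 ✓
All meet the threshold, so the configuration is stable.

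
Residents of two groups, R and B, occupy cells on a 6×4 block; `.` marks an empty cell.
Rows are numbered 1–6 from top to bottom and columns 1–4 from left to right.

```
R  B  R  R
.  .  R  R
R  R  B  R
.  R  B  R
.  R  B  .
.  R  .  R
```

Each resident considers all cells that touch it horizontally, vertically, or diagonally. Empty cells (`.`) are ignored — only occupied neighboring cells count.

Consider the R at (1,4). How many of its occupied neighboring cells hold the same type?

3

Occupied neighbors of (1,4): (1,3)=R, (2,3)=R, (2,4)=R.
Same type (R): 3 of 3.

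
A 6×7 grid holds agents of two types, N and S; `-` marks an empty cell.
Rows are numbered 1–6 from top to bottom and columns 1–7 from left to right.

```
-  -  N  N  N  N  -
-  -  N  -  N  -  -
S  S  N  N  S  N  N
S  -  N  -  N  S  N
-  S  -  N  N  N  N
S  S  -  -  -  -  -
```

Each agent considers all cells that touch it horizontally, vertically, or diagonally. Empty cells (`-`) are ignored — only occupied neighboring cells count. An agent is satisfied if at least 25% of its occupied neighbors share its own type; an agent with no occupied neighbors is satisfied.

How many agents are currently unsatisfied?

Row 1: (1,3)N 2/2 ok · (1,4)N 4/4 ok · (1,5)N 3/3 ok · (1,6)N 2/2 ok
Row 2: (2,3)N 4/5 ok · (2,5)N 5/6 ok
Row 3: (3,1)S 2/2 ok · (3,2)S 2/5 ok · (3,3)N 3/4 ok · (3,4)N 5/6 ok · (3,5)S 1/5 unhappy · (3,6)N 4/6 ok · (3,7)N 2/3 ok
Row 4: (4,1)S 3/3 ok · (4,3)N 3/5 ok · (4,5)N 5/7 ok · (4,6)S 1/8 unhappy · (4,7)N 4/5 ok
Row 5: (5,2)S 3/4 ok · (5,4)N 3/3 ok · (5,5)N 3/4 ok · (5,6)N 4/5 ok · (5,7)N 2/3 ok
Row 6: (6,1)S 2/2 ok · (6,2)S 2/2 ok
Unsatisfied: (3,5), (4,6) — 2 in total.

2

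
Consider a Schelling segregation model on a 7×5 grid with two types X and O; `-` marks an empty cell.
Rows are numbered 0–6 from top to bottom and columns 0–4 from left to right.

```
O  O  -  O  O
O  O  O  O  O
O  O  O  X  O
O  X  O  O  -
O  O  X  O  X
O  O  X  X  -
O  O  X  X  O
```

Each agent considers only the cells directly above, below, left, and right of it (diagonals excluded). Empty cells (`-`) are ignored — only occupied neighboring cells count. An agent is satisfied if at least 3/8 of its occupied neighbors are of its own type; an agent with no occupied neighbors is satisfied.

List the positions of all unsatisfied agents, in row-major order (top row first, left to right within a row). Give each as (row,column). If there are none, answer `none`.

(2,3), (3,1), (4,2), (4,3), (4,4), (6,4)

(0,0)O 2/2 satisfied
(0,1)O 2/2 satisfied
(0,3)O 2/2 satisfied
(0,4)O 2/2 satisfied
(1,0)O 3/3 satisfied
(1,1)O 4/4 satisfied
(1,2)O 3/3 satisfied
(1,3)O 3/4 satisfied
(1,4)O 3/3 satisfied
(2,0)O 3/3 satisfied
(2,1)O 3/4 satisfied
(2,2)O 3/4 satisfied
(2,3)X 0/4 not
(2,4)O 1/2 satisfied
(3,0)O 2/3 satisfied
(3,1)X 0/4 not
(3,2)O 2/4 satisfied
(3,3)O 2/3 satisfied
(4,0)O 3/3 satisfied
(4,1)O 2/4 satisfied
(4,2)X 1/4 not
(4,3)O 1/4 not
(4,4)X 0/1 not
(5,0)O 3/3 satisfied
(5,1)O 3/4 satisfied
(5,2)X 3/4 satisfied
(5,3)X 2/3 satisfied
(6,0)O 2/2 satisfied
(6,1)O 2/3 satisfied
(6,2)X 2/3 satisfied
(6,3)X 2/3 satisfied
(6,4)O 0/1 not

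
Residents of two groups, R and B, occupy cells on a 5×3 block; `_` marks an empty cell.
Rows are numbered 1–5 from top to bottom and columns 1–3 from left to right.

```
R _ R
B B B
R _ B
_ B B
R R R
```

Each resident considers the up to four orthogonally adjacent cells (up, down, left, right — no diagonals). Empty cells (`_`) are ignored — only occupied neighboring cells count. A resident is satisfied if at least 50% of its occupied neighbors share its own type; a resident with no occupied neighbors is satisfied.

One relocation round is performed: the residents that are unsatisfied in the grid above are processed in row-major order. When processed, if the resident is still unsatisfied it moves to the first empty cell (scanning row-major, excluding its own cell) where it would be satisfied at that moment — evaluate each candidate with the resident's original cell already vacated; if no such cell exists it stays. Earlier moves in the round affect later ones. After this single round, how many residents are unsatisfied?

Initially unsatisfied (in order): (1,1), (1,3), (2,1), (3,1).
  (1,1) → (1,2).
  (1,3): now satisfied by earlier moves; stays.
  (2,1): now satisfied by earlier moves; stays.
  (3,1) → (1,1).
Resulting grid:
R R R
B B B
_ _ B
_ B B
R R R
All satisfied now.

0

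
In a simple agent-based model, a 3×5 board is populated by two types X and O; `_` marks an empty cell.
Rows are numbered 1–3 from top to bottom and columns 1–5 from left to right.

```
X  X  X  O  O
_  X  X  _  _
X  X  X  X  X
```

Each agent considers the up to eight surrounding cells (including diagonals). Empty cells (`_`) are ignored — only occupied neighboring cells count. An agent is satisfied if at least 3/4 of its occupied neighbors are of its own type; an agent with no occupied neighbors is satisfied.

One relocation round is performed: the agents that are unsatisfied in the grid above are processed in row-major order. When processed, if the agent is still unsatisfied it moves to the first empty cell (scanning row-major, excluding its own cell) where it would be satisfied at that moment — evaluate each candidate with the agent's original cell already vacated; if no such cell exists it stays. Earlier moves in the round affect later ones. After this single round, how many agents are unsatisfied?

Initially unsatisfied (in order): (1,4).
  (1,4): no empty cell satisfies it; stays.
Resulting grid:
X X X O O
_ X X _ _
X X X X X
Unsatisfied now: (1,4).

1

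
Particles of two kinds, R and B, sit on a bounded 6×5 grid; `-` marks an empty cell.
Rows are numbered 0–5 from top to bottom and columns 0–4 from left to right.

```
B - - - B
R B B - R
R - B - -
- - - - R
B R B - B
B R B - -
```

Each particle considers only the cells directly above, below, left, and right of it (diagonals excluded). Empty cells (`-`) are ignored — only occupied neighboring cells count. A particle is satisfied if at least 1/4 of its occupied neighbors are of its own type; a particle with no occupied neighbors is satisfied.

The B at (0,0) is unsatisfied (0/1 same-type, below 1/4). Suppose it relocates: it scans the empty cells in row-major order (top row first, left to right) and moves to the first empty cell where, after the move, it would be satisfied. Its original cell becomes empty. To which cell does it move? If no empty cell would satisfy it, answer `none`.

Vacating (0,0). Empty cells in order:
  (0,1): 1/1 same-type → satisfied — stop here.

(0,1)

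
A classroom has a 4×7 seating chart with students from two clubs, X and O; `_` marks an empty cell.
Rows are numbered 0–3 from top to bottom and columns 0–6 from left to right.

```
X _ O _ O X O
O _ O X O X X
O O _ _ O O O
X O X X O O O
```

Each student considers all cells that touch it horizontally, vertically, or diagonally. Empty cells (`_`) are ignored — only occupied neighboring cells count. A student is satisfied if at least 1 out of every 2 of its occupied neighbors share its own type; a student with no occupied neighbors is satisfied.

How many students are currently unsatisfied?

10

(0,0)X 0/1 ✗
(0,2)O 1/2 ✓
(0,4)O 1/4 ✗
(0,5)X 2/5 ✗
(0,6)O 0/3 ✗
(1,0)O 2/3 ✓
(1,2)O 2/3 ✓
(1,3)X 0/5 ✗
(1,4)O 3/6 ✓
(1,5)X 2/8 ✗
(1,6)X 2/5 ✗
(2,0)O 3/4 ✓
(2,1)O 4/6 ✓
(2,4)O 4/7 ✓
(2,5)O 6/8 ✓
(2,6)O 3/5 ✓
(3,0)X 0/3 ✗
(3,1)O 2/4 ✓
(3,2)X 1/3 ✗
(3,3)X 1/3 ✗
(3,4)O 3/4 ✓
(3,5)O 5/5 ✓
(3,6)O 3/3 ✓
Unsatisfied: (0,0), (0,4), (0,5), (0,6), (1,3), (1,5), (1,6), (3,0), (3,2), (3,3) — 10 in total.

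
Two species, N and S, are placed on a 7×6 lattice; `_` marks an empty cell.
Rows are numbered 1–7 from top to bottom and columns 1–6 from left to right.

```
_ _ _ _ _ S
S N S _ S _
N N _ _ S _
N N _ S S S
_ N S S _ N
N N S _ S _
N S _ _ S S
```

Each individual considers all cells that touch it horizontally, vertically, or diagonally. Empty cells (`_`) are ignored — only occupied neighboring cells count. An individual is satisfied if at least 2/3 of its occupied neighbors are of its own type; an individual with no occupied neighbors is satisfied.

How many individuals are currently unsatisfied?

Row 1: (1,6)S 1/1 ok
Row 2: (2,1)S 0/3 unhappy · (2,2)N 2/4 unhappy · (2,3)S 0/2 unhappy · (2,5)S 2/2 ok
Row 3: (3,1)N 4/5 ok · (3,2)N 4/6 ok · (3,5)S 4/4 ok
Row 4: (4,1)N 4/4 ok · (4,2)N 4/5 ok · (4,4)S 4/4 ok · (4,5)S 4/5 ok · (4,6)S 2/3 ok
Row 5: (5,2)N 4/6 ok · (5,3)S 3/6 unhappy · (5,4)S 5/5 ok · (5,6)N 0/3 unhappy
Row 6: (6,1)N 3/4 ok · (6,2)N 3/6 unhappy · (6,3)S 3/5 unhappy · (6,5)S 3/4 ok
Row 7: (7,1)N 2/3 ok · (7,2)S 1/4 unhappy · (7,5)S 2/2 ok · (7,6)S 2/2 ok
Unsatisfied: (2,1), (2,2), (2,3), (5,3), (5,6), (6,2), (6,3), (7,2) — 8 in total.

8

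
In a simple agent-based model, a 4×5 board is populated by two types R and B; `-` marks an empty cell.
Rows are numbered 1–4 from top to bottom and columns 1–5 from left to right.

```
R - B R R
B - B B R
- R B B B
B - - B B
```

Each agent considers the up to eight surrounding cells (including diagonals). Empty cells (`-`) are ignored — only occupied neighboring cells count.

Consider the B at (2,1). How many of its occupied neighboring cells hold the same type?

Occupied neighbors of (2,1): (1,1)=R, (3,2)=R.
Same type (B): 0 of 2.

0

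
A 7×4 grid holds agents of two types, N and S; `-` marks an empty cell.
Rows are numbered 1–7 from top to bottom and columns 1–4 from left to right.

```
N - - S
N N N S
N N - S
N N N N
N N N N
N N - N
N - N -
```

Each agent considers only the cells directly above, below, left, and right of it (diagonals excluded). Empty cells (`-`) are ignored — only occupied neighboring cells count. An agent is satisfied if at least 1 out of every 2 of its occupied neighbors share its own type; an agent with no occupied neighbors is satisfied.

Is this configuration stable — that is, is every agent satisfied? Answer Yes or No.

(1,1)N 1/1 satisfied
(1,4)S 1/1 satisfied
(2,1)N 3/3 satisfied
(2,2)N 3/3 satisfied
(2,3)N 1/2 satisfied
(2,4)S 2/3 satisfied
(3,1)N 3/3 satisfied
(3,2)N 3/3 satisfied
(3,4)S 1/2 satisfied
(4,1)N 3/3 satisfied
(4,2)N 4/4 satisfied
(4,3)N 3/3 satisfied
(4,4)N 2/3 satisfied
(5,1)N 3/3 satisfied
(5,2)N 4/4 satisfied
(5,3)N 3/3 satisfied
(5,4)N 3/3 satisfied
(6,1)N 3/3 satisfied
(6,2)N 2/2 satisfied
(6,4)N 1/1 satisfied
(7,1)N 1/1 satisfied
(7,3)N 0/0 satisfied
All meet the threshold, so the configuration is stable.

Yes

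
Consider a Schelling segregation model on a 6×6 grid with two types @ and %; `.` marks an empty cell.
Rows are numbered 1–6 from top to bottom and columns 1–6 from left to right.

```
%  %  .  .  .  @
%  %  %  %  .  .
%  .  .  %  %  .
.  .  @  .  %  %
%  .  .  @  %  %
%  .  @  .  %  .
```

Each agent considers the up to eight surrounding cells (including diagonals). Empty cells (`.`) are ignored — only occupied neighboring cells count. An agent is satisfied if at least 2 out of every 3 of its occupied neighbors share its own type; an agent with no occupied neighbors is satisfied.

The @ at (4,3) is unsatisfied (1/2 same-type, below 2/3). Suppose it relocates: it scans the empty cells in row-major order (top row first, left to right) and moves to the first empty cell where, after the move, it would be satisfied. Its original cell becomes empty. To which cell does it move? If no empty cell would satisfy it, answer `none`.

(5,3)

Vacating (4,3). Empty cells in order:
  (1,3): 0/4 same-type → still unsatisfied.
  (1,4): 0/2 same-type → still unsatisfied.
  (1,5): 1/2 same-type → still unsatisfied.
  (2,5): 1/4 same-type → still unsatisfied.
  (2,6): 1/2 same-type → still unsatisfied.
  (3,2): 0/4 same-type → still unsatisfied.
  (3,3): 0/4 same-type → still unsatisfied.
  (3,6): 0/3 same-type → still unsatisfied.
  (4,1): 0/2 same-type → still unsatisfied.
  (4,2): 0/2 same-type → still unsatisfied.
  (4,4): 1/5 same-type → still unsatisfied.
  (5,2): 1/3 same-type → still unsatisfied.
  (5,3): 2/2 same-type → satisfied — stop here.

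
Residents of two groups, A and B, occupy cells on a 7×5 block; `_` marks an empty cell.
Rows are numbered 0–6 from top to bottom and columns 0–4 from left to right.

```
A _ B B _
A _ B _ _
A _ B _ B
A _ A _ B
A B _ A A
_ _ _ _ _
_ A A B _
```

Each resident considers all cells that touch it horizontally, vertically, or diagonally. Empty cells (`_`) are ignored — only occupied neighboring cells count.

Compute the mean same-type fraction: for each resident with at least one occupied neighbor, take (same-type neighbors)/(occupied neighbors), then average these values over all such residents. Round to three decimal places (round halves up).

(0,0)A 1/1
(0,2)B 2/2
(0,3)B 2/2
(1,0)A 2/2
(1,2)B 3/3
(2,0)A 2/2
(2,2)B 1/2
(2,4)B 1/1
(3,0)A 2/3
(3,2)A 1/3
(3,4)B 1/3
(4,0)A 1/2
(4,1)B 0/3
(4,3)A 2/3
(4,4)A 1/2
(6,1)A 1/1
(6,2)A 1/2
(6,3)B 0/1
Sum over 18 residents: 1/1 + 2/2 + 2/2 + 2/2 + 3/3 + 2/2 + 1/2 + 1/1 + 2/3 + 1/3 + 1/3 + 1/2 + 0/3 + 2/3 + 1/2 + 1/1 + 1/2 + 0/1 = 12; mean = 12 ÷ 18 = 2/3 = 0.666666… → 0.667.

0.667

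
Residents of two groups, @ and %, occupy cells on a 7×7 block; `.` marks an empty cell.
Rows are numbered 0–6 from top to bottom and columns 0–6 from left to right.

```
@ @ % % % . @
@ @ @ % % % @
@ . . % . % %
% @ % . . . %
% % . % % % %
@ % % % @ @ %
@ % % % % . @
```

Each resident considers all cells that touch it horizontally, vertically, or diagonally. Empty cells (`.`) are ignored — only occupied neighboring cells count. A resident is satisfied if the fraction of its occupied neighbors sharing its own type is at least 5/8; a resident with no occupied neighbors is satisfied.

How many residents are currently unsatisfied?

(0,0)@ 3/3 satisfied
(0,1)@ 4/5 satisfied
(0,2)% 2/5 not
(0,3)% 4/5 satisfied
(0,4)% 4/4 satisfied
(0,6)@ 1/2 not
(1,0)@ 4/4 satisfied
(1,1)@ 5/6 satisfied
(1,2)@ 2/6 not
(1,3)% 5/6 satisfied
(1,4)% 6/6 satisfied
(1,5)% 4/6 satisfied
(1,6)@ 1/4 not
(2,0)@ 3/4 satisfied
(2,3)% 3/4 satisfied
(2,5)% 4/5 satisfied
(2,6)% 3/4 satisfied
(3,0)% 2/4 not
(3,1)@ 1/5 not
(3,2)% 3/4 satisfied
(3,6)% 4/4 satisfied
(4,0)% 3/5 not
(4,1)% 5/7 satisfied
(4,3)% 4/5 satisfied
(4,4)% 3/5 not
(4,5)% 4/6 satisfied
(4,6)% 3/4 satisfied
(5,0)@ 1/5 not
(5,1)% 5/7 satisfied
(5,2)% 7/7 satisfied
(5,3)% 6/7 satisfied
(5,4)@ 1/7 not
(5,5)@ 2/7 not
(5,6)% 2/4 not
(6,0)@ 1/3 not
(6,1)% 3/5 not
(6,2)% 5/5 satisfied
(6,3)% 4/5 satisfied
(6,4)% 2/4 not
(6,6)@ 1/2 not
Unsatisfied: (0,2), (0,6), (1,2), (1,6), (3,0), (3,1), (4,0), (4,4), (5,0), (5,4), (5,5), (5,6), (6,0), (6,1), (6,4), (6,6) — 16 in total.

16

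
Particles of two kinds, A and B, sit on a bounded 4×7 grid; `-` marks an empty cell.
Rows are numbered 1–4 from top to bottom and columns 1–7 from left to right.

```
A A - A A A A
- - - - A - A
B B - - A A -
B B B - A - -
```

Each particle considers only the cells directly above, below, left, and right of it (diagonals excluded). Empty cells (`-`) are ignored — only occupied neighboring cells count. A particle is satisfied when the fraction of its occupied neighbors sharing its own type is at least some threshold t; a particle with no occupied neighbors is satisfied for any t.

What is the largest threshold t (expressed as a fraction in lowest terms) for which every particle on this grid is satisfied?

1/1

(1,1)A 1/1
(1,2)A 1/1
(1,4)A 1/1
(1,5)A 3/3
(1,6)A 2/2
(1,7)A 2/2
(2,5)A 2/2
(2,7)A 1/1
(3,1)B 2/2
(3,2)B 2/2
(3,5)A 3/3
(3,6)A 1/1
(4,1)B 2/2
(4,2)B 3/3
(4,3)B 1/1
(4,5)A 1/1
The smallest same-type fraction is 1/1 at (1,1), which reduces to 1/1. Any threshold above that leaves this particle unsatisfied.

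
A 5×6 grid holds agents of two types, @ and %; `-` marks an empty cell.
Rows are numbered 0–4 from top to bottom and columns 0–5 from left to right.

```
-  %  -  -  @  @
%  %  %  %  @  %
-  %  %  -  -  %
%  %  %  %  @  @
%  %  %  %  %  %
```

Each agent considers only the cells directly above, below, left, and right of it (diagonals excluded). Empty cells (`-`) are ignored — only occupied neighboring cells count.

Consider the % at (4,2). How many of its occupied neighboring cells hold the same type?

Occupied neighbors of (4,2): (3,2)=%, (4,1)=%, (4,3)=%.
Same type (%): 3 of 3.

3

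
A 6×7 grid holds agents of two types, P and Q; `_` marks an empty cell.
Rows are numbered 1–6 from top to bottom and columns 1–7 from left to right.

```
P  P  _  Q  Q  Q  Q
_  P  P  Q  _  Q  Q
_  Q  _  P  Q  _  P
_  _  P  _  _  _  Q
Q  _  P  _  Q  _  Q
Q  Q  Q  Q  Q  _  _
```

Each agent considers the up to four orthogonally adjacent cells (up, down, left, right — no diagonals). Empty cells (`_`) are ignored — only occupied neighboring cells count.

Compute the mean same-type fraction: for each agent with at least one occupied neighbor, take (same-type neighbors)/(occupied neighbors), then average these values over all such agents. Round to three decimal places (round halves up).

(1,1)P 1/1
(1,2)P 2/2
(1,4)Q 2/2
(1,5)Q 2/2
(1,6)Q 3/3
(1,7)Q 2/2
(2,2)P 2/3
(2,3)P 1/2
(2,4)Q 1/3
(2,6)Q 2/2
(2,7)Q 2/3
(3,2)Q 0/1
(3,4)P 0/2
(3,5)Q 0/1
(3,7)P 0/2
(4,3)P 1/1
(4,7)Q 1/2
(5,1)Q 1/1
(5,3)P 1/2
(5,5)Q 1/1
(5,7)Q 1/1
(6,1)Q 2/2
(6,2)Q 2/2
(6,3)Q 2/3
(6,4)Q 2/2
(6,5)Q 2/2
Sum over 26 agents: 1/1 + 2/2 + 2/2 + 2/2 + 3/3 + 2/2 + 2/3 + 1/2 + 1/3 + 2/2 + 2/3 + 0/1 + 0/2 + 0/1 + 0/2 + 1/1 + 1/2 + 1/1 + 1/2 + 1/1 + 1/1 + 2/2 + 2/2 + 2/3 + 2/2 + 2/2 = 113/6; mean = 113/6 ÷ 26 = 113/156 = 0.724358… → 0.724.

0.724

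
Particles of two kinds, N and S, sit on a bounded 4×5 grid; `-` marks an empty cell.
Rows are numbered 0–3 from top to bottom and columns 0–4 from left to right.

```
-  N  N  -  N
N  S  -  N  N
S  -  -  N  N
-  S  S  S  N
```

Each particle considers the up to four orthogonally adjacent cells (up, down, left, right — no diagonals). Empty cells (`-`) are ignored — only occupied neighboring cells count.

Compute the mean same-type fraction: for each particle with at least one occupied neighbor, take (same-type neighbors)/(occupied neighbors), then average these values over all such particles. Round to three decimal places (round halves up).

0.643

(0,1)N 1/2
(0,2)N 1/1
(0,4)N 1/1
(1,0)N 0/2
(1,1)S 0/2
(1,3)N 2/2
(1,4)N 3/3
(2,0)S 0/1
(2,3)N 2/3
(2,4)N 3/3
(3,1)S 1/1
(3,2)S 2/2
(3,3)S 1/3
(3,4)N 1/2
Sum over 14 particles: 1/2 + 1/1 + 1/1 + 0/2 + 0/2 + 2/2 + 3/3 + 0/1 + 2/3 + 3/3 + 1/1 + 2/2 + 1/3 + 1/2 = 9; mean = 9 ÷ 14 = 9/14 = 0.642857… → 0.643.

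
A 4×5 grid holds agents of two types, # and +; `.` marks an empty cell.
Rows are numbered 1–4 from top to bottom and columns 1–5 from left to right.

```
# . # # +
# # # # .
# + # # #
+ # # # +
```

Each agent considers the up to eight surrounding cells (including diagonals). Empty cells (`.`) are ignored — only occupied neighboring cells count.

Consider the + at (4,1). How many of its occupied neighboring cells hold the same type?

1

Occupied neighbors of (4,1): (3,1)=#, (3,2)=+, (4,2)=#.
Same type (+): 1 of 3.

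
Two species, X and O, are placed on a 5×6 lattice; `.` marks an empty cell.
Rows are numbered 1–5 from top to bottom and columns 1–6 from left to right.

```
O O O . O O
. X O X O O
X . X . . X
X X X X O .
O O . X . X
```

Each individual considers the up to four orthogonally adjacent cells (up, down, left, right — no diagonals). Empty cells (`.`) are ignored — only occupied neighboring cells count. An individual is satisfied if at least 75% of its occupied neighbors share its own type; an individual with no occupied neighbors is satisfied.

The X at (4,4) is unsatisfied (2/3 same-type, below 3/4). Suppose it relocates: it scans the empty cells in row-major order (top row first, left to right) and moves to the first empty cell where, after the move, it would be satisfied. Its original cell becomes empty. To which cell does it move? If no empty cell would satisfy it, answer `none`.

(3,2)

Vacating (4,4). Empty cells in order:
  (1,4): 1/3 same-type → still unsatisfied.
  (2,1): 2/3 same-type → still unsatisfied.
  (3,2): 4/4 same-type → satisfied — stop here.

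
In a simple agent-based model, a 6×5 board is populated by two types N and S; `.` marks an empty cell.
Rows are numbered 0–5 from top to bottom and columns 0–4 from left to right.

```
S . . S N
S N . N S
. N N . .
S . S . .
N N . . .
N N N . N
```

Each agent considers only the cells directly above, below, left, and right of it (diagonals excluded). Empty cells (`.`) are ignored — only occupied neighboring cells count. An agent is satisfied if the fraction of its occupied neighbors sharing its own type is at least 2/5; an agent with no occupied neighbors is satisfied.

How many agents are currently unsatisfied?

6

(0,0)S 1/1 ok
(0,3)S 0/2 unhappy
(0,4)N 0/2 unhappy
(1,0)S 1/2 ok
(1,1)N 1/2 ok
(1,3)N 0/2 unhappy
(1,4)S 0/2 unhappy
(2,1)N 2/2 ok
(2,2)N 1/2 ok
(3,0)S 0/1 unhappy
(3,2)S 0/1 unhappy
(4,0)N 2/3 ok
(4,1)N 2/2 ok
(5,0)N 2/2 ok
(5,1)N 3/3 ok
(5,2)N 1/1 ok
(5,4)N 0/0 ok
Unsatisfied: (0,3), (0,4), (1,3), (1,4), (3,0), (3,2) — 6 in total.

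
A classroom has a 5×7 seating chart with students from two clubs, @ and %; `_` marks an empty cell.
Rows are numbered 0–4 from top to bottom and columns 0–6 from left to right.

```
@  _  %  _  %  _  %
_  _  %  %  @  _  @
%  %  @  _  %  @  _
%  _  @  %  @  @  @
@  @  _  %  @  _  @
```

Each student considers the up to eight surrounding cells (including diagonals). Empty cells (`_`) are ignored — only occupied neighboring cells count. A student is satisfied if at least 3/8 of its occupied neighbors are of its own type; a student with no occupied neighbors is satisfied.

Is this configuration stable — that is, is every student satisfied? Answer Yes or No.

(0,0)@ 0/0 ok
(0,2)% 2/2 ok
(0,4)% 1/2 ok
(0,6)% 0/1 unhappy
(1,2)% 3/4 ok
(1,3)% 4/6 ok
(1,4)@ 1/4 unhappy
(1,6)@ 1/2 ok
(2,0)% 2/2 ok
(2,1)% 3/5 ok
(2,2)@ 1/5 unhappy
(2,4)% 2/6 unhappy
(2,5)@ 5/6 ok
(3,0)% 2/4 ok
(3,2)@ 2/5 ok
(3,3)% 2/6 unhappy
(3,4)@ 3/6 ok
(3,5)@ 5/6 ok
(3,6)@ 3/3 ok
(4,0)@ 1/2 ok
(4,1)@ 2/3 ok
(4,3)% 1/4 unhappy
(4,4)@ 2/4 ok
(4,6)@ 2/2 ok
For instance (0,6) has only 0/1 same-type neighbors, below 3/8.

No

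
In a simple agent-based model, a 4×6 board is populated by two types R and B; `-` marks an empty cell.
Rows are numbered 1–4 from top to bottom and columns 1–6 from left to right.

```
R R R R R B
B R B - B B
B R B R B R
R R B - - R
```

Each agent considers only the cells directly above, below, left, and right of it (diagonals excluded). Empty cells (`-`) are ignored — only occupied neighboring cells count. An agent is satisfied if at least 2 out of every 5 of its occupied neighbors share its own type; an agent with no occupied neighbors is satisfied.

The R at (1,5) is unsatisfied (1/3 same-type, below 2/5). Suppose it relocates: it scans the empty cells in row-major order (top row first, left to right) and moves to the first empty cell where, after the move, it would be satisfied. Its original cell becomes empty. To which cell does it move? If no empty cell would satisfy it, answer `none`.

(2,4)

Vacating (1,5). Empty cells in order:
  (2,4): 2/4 same-type → satisfied — stop here.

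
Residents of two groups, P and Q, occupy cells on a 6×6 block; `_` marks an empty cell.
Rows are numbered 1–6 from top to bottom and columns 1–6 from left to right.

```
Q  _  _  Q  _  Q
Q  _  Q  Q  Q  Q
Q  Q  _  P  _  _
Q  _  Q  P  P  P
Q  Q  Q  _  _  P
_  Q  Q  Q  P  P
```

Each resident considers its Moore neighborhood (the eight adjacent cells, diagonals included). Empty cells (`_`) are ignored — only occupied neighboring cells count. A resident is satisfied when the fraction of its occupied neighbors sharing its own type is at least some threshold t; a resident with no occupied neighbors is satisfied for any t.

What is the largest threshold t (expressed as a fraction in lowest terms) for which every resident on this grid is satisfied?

(1,1)Q 1/1
(1,4)Q 3/3
(1,6)Q 2/2
(2,1)Q 3/3
(2,3)Q 3/4
(2,4)Q 3/4
(2,5)Q 4/5
(2,6)Q 2/2
(3,1)Q 3/3
(3,2)Q 5/5
(3,4)P 2/6
(4,1)Q 4/4
(4,3)Q 3/5
(4,4)P 2/4
(4,5)P 4/4
(4,6)P 2/2
(5,1)Q 3/3
(5,2)Q 6/6
(5,3)Q 5/6
(5,6)P 4/4
(6,2)Q 4/4
(6,3)Q 4/4
(6,4)Q 2/3
(6,5)P 2/3
(6,6)P 2/2
The smallest same-type fraction is 2/6 at (3,4), which reduces to 1/3. Any threshold above that leaves this resident unsatisfied.

1/3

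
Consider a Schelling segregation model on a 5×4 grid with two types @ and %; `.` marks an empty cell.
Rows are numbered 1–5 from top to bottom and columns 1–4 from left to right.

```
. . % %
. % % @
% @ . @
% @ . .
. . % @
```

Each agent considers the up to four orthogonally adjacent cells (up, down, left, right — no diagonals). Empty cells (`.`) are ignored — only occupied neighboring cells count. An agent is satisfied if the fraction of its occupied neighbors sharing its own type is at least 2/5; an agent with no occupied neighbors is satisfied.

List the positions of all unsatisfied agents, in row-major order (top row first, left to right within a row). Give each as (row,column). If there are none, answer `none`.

(2,4), (3,2), (5,3), (5,4)

(1,3)% 2/2 ✓
(1,4)% 1/2 ✓
(2,2)% 1/2 ✓
(2,3)% 2/3 ✓
(2,4)@ 1/3 ✗
(3,1)% 1/2 ✓
(3,2)@ 1/3 ✗
(3,4)@ 1/1 ✓
(4,1)% 1/2 ✓
(4,2)@ 1/2 ✓
(5,3)% 0/1 ✗
(5,4)@ 0/1 ✗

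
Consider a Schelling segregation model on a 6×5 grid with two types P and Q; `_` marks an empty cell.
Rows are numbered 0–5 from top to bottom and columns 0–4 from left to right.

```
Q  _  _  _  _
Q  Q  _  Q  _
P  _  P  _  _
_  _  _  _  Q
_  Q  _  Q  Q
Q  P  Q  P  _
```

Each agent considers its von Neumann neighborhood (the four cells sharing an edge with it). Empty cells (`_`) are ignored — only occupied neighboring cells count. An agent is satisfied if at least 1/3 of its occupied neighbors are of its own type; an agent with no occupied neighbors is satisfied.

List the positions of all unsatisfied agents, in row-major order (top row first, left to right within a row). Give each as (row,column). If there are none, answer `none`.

(2,0), (4,1), (5,0), (5,1), (5,2), (5,3)

Row 0: (0,0)Q 1/1 satisfied
Row 1: (1,0)Q 2/3 satisfied · (1,1)Q 1/1 satisfied · (1,3)Q 0/0 satisfied
Row 2: (2,0)P 0/1 not · (2,2)P 0/0 satisfied
Row 3: (3,4)Q 1/1 satisfied
Row 4: (4,1)Q 0/1 not · (4,3)Q 1/2 satisfied · (4,4)Q 2/2 satisfied
Row 5: (5,0)Q 0/1 not · (5,1)P 0/3 not · (5,2)Q 0/2 not · (5,3)P 0/2 not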